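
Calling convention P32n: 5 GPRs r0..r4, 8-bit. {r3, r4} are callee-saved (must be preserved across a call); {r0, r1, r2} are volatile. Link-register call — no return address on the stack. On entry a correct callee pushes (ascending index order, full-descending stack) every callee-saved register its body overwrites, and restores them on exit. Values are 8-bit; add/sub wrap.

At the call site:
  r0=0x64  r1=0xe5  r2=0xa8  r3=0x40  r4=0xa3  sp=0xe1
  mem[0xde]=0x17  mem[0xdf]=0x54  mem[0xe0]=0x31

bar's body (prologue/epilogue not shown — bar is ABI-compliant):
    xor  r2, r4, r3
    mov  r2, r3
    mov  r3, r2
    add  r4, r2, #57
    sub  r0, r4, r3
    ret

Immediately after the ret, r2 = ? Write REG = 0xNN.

prologue: push r3 -> mem[0xe0]=0x40, sp=0xe0
prologue: push r4 -> mem[0xdf]=0xa3, sp=0xdf
body[0] xor  r2, r4, r3 -> r2=0xe3
body[1] mov  r2, r3 -> r2=0x40
body[2] mov  r3, r2 -> r3=0x40
body[3] add  r4, r2, #57 -> r4=0x79
body[4] sub  r0, r4, r3 -> r0=0x39
epilogue: pop r4=0xa3, sp=0xe0
epilogue: pop r3=0x40, sp=0xe1
r2 is caller-saved -> body value

REG = 0x40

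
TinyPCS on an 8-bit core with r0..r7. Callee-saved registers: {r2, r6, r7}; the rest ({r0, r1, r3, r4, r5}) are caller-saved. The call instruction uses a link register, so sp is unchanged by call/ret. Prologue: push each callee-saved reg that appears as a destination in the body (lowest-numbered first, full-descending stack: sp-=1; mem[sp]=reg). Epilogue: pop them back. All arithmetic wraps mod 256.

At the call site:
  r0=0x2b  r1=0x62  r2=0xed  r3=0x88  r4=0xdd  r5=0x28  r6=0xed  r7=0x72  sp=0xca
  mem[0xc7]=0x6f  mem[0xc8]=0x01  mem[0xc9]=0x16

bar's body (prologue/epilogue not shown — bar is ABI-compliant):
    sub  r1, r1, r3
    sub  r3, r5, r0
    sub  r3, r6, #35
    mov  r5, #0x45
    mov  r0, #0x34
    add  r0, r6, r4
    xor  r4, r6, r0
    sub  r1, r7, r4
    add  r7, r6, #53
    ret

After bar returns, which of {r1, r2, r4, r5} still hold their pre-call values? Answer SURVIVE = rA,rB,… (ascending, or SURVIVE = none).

SURVIVE = r2

prologue: push r7 → mem[0xc9]=0x72, sp=0xc9
body[0] sub  r1, r1, r3 → r1=0xda
body[1] sub  r3, r5, r0 → r3=0xfd
body[2] sub  r3, r6, #35 → r3=0xca
body[3] mov  r5, #0x45 → r5=0x45
body[4] mov  r0, #0x34 → r0=0x34
body[5] add  r0, r6, r4 → r0=0xca
body[6] xor  r4, r6, r0 → r4=0x27
body[7] sub  r1, r7, r4 → r1=0x4b
body[8] add  r7, r6, #53 → r7=0x22
epilogue: pop r7=0x72, sp=0xca
r1: caller-saved, written=True
r2: callee-saved, written=False
r4: caller-saved, written=True
r5: caller-saved, written=True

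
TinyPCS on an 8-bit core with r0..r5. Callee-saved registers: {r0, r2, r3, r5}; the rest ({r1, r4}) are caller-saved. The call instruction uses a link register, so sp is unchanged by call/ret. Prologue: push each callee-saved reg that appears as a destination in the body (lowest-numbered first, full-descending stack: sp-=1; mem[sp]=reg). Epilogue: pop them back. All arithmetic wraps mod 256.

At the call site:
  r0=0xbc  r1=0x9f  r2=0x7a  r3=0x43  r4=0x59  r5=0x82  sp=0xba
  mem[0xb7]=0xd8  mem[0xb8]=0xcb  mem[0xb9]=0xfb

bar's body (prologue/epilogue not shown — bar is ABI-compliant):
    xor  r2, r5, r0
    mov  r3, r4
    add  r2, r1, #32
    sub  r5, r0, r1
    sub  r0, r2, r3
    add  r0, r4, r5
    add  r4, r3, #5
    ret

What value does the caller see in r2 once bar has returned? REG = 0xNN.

prologue: push r0 → mem[0xb9]=0xbc, sp=0xb9
prologue: push r2 → mem[0xb8]=0x7a, sp=0xb8
prologue: push r3 → mem[0xb7]=0x43, sp=0xb7
prologue: push r5 → mem[0xb6]=0x82, sp=0xb6
body[0] xor  r2, r5, r0 → r2=0x3e
body[1] mov  r3, r4 → r3=0x59
body[2] add  r2, r1, #32 → r2=0xbf
body[3] sub  r5, r0, r1 → r5=0x1d
body[4] sub  r0, r2, r3 → r0=0x66
body[5] add  r0, r4, r5 → r0=0x76
body[6] add  r4, r3, #5 → r4=0x5e
epilogue: pop r5=0x82, sp=0xb7
epilogue: pop r3=0x43, sp=0xb8
epilogue: pop r2=0x7a, sp=0xb9
epilogue: pop r0=0xbc, sp=0xba
r2 is callee-saved → restored

REG = 0x7a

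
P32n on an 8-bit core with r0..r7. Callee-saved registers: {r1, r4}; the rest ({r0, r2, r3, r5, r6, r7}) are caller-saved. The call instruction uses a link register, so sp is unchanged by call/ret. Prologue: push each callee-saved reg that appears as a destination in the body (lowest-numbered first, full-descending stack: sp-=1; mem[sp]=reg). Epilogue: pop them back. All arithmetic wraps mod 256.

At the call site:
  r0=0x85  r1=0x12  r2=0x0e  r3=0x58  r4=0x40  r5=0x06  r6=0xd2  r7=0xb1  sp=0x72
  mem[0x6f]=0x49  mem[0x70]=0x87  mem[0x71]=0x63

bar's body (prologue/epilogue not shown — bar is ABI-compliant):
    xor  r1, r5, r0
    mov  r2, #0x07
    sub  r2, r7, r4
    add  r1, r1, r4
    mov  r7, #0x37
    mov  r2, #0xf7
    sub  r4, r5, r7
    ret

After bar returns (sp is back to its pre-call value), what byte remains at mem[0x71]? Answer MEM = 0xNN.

prologue: push r1 -> mem[0x71]=0x12, sp=0x71
prologue: push r4 -> mem[0x70]=0x40, sp=0x70
body[0] xor  r1, r5, r0 -> r1=0x83
body[1] mov  r2, #0x07 -> r2=0x07
body[2] sub  r2, r7, r4 -> r2=0x71
body[3] add  r1, r1, r4 -> r1=0xc3
body[4] mov  r7, #0x37 -> r7=0x37
body[5] mov  r2, #0xf7 -> r2=0xf7
body[6] sub  r4, r5, r7 -> r4=0xcf
epilogue: pop r4=0x40, sp=0x71
epilogue: pop r1=0x12, sp=0x72
prologue pushed ['r1', 'r4'] at ['0x71', '0x70']

MEM = 0x12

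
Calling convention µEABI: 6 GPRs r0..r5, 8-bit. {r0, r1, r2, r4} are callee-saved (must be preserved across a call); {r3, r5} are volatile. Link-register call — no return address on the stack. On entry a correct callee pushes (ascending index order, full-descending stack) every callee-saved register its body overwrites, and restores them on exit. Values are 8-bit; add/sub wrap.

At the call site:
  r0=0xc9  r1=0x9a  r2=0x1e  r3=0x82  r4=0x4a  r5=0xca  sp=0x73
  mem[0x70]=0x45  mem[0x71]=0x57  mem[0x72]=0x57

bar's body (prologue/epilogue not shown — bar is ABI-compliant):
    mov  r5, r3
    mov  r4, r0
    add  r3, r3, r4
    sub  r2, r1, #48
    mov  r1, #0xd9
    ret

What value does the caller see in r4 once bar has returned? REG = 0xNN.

prologue: push r1 -> mem[0x72]=0x9a, sp=0x72
prologue: push r2 -> mem[0x71]=0x1e, sp=0x71
prologue: push r4 -> mem[0x70]=0x4a, sp=0x70
body[0] mov  r5, r3 -> r5=0x82
body[1] mov  r4, r0 -> r4=0xc9
body[2] add  r3, r3, r4 -> r3=0x4b
body[3] sub  r2, r1, #48 -> r2=0x6a
body[4] mov  r1, #0xd9 -> r1=0xd9
epilogue: pop r4=0x4a, sp=0x71
epilogue: pop r2=0x1e, sp=0x72
epilogue: pop r1=0x9a, sp=0x73
r4 is callee-saved -> restored

REG = 0x4a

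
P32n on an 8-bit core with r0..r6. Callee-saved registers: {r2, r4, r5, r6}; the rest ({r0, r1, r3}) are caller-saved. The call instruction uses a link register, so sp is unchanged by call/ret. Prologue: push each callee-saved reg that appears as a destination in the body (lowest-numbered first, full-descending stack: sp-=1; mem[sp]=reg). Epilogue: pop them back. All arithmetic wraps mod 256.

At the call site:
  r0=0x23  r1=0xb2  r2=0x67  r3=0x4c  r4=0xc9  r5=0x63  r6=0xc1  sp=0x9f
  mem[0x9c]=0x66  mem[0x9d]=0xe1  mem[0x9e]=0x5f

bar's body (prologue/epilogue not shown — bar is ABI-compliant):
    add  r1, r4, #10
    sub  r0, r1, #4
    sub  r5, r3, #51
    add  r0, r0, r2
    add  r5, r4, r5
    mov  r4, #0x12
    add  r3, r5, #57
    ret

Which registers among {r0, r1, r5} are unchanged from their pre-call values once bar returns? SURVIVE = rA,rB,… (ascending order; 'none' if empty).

SURVIVE = r5

prologue: push r4 → mem[0x9e]=0xc9, sp=0x9e
prologue: push r5 → mem[0x9d]=0x63, sp=0x9d
body[0] add  r1, r4, #10 → r1=0xd3
body[1] sub  r0, r1, #4 → r0=0xcf
body[2] sub  r5, r3, #51 → r5=0x19
body[3] add  r0, r0, r2 → r0=0x36
body[4] add  r5, r4, r5 → r5=0xe2
body[5] mov  r4, #0x12 → r4=0x12
body[6] add  r3, r5, #57 → r3=0x1b
epilogue: pop r5=0x63, sp=0x9e
epilogue: pop r4=0xc9, sp=0x9f
r0: caller-saved, written=True
r1: caller-saved, written=True
r5: callee-saved, written=True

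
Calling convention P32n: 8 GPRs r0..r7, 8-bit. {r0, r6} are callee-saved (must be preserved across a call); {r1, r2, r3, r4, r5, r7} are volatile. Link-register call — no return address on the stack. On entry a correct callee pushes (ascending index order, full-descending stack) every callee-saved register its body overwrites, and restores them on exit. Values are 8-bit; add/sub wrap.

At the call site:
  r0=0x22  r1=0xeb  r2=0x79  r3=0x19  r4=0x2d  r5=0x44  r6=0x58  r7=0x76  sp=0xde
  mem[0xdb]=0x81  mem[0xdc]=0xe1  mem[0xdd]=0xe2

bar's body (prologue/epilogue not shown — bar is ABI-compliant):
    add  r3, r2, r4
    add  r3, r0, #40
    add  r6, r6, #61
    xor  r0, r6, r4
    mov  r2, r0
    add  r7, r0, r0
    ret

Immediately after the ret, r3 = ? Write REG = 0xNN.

prologue: push r0 -> mem[0xdd]=0x22, sp=0xdd
prologue: push r6 -> mem[0xdc]=0x58, sp=0xdc
body[0] add  r3, r2, r4 -> r3=0xa6
body[1] add  r3, r0, #40 -> r3=0x4a
body[2] add  r6, r6, #61 -> r6=0x95
body[3] xor  r0, r6, r4 -> r0=0xb8
body[4] mov  r2, r0 -> r2=0xb8
body[5] add  r7, r0, r0 -> r7=0x70
epilogue: pop r6=0x58, sp=0xdd
epilogue: pop r0=0x22, sp=0xde
r3 is caller-saved -> body value

REG = 0x4a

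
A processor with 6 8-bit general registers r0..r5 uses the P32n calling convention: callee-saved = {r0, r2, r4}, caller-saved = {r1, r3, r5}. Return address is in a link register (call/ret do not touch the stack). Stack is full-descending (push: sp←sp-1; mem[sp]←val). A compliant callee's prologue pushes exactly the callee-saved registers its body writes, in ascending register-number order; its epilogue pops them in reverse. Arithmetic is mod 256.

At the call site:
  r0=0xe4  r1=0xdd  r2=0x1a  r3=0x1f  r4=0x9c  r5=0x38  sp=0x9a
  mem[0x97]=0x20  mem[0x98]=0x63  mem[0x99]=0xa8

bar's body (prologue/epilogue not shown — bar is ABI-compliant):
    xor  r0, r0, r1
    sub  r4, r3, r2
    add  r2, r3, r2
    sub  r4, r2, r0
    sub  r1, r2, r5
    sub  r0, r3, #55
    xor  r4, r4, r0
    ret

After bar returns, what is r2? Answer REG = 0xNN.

prologue: push r0 → mem[0x99]=0xe4, sp=0x99
prologue: push r2 → mem[0x98]=0x1a, sp=0x98
prologue: push r4 → mem[0x97]=0x9c, sp=0x97
body[0] xor  r0, r0, r1 → r0=0x39
body[1] sub  r4, r3, r2 → r4=0x05
body[2] add  r2, r3, r2 → r2=0x39
body[3] sub  r4, r2, r0 → r4=0x00
body[4] sub  r1, r2, r5 → r1=0x01
body[5] sub  r0, r3, #55 → r0=0xe8
body[6] xor  r4, r4, r0 → r4=0xe8
epilogue: pop r4=0x9c, sp=0x98
epilogue: pop r2=0x1a, sp=0x99
epilogue: pop r0=0xe4, sp=0x9a
r2 is callee-saved → restored

REG = 0x1a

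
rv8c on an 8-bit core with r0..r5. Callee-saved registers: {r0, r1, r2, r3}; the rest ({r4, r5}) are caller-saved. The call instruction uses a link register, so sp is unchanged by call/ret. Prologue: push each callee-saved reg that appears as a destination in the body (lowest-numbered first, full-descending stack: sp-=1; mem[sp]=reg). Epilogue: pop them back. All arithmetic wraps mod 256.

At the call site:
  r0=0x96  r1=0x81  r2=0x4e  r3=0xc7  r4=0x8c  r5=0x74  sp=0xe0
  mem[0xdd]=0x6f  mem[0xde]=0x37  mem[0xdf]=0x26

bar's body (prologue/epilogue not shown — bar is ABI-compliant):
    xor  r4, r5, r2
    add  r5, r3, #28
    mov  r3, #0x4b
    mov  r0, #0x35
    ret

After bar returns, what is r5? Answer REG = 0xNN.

prologue: push r0 -> mem[0xdf]=0x96, sp=0xdf
prologue: push r3 -> mem[0xde]=0xc7, sp=0xde
body[0] xor  r4, r5, r2 -> r4=0x3a
body[1] add  r5, r3, #28 -> r5=0xe3
body[2] mov  r3, #0x4b -> r3=0x4b
body[3] mov  r0, #0x35 -> r0=0x35
epilogue: pop r3=0xc7, sp=0xdf
epilogue: pop r0=0x96, sp=0xe0
r5 is caller-saved -> body value

REG = 0xe3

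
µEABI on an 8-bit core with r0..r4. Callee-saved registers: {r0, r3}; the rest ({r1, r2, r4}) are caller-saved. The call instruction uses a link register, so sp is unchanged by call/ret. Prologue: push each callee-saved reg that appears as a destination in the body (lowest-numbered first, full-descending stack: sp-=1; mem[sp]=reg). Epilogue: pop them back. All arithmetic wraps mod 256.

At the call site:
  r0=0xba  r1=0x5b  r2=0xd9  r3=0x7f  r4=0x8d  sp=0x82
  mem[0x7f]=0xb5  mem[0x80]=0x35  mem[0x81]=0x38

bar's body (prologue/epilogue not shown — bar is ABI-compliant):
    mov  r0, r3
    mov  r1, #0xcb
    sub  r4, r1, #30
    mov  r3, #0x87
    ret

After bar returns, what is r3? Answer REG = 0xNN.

REG = 0x7f

prologue: push r0 → mem[0x81]=0xba, sp=0x81
prologue: push r3 → mem[0x80]=0x7f, sp=0x80
body[0] mov  r0, r3 → r0=0x7f
body[1] mov  r1, #0xcb → r1=0xcb
body[2] sub  r4, r1, #30 → r4=0xad
body[3] mov  r3, #0x87 → r3=0x87
epilogue: pop r3=0x7f, sp=0x81
epilogue: pop r0=0xba, sp=0x82
r3 is callee-saved → restored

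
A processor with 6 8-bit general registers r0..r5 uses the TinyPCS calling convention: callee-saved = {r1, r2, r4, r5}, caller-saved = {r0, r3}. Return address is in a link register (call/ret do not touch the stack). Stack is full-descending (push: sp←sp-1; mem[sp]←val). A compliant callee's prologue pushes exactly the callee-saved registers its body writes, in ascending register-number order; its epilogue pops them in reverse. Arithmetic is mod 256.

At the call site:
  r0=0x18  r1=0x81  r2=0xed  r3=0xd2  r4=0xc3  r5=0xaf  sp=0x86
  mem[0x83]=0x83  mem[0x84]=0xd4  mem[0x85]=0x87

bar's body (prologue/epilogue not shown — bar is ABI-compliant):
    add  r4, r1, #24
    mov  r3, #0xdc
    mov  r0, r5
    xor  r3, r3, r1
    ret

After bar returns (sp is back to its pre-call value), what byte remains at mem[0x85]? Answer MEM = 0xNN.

MEM = 0xc3

prologue: push r4 -> mem[0x85]=0xc3, sp=0x85
body[0] add  r4, r1, #24 -> r4=0x99
body[1] mov  r3, #0xdc -> r3=0xdc
body[2] mov  r0, r5 -> r0=0xaf
body[3] xor  r3, r3, r1 -> r3=0x5d
epilogue: pop r4=0xc3, sp=0x86
prologue pushed ['r4'] at ['0x85']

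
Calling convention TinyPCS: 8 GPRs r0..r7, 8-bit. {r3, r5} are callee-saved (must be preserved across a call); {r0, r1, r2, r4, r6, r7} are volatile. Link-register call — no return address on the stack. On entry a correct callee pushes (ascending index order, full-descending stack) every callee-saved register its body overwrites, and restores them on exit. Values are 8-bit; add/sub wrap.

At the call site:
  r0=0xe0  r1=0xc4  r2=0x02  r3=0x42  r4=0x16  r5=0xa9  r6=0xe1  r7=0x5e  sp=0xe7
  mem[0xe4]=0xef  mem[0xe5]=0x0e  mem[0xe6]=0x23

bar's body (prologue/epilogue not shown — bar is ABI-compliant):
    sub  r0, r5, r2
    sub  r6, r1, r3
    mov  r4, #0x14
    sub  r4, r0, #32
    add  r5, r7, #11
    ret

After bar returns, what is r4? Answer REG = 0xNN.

prologue: push r5 → mem[0xe6]=0xa9, sp=0xe6
body[0] sub  r0, r5, r2 → r0=0xa7
body[1] sub  r6, r1, r3 → r6=0x82
body[2] mov  r4, #0x14 → r4=0x14
body[3] sub  r4, r0, #32 → r4=0x87
body[4] add  r5, r7, #11 → r5=0x69
epilogue: pop r5=0xa9, sp=0xe7
r4 is caller-saved → body value

REG = 0x87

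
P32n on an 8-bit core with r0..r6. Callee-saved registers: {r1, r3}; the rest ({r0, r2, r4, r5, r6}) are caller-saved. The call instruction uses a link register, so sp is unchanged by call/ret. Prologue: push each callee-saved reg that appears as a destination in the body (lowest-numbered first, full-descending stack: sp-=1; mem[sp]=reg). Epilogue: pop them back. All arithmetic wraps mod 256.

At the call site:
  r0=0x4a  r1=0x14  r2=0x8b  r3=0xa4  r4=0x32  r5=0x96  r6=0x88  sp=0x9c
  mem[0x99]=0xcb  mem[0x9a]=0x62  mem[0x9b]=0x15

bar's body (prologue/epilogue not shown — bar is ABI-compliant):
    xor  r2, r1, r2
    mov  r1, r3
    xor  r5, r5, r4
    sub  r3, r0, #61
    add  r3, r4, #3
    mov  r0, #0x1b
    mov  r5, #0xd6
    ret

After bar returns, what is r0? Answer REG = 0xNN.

REG = 0x1b

prologue: push r1 → mem[0x9b]=0x14, sp=0x9b
prologue: push r3 → mem[0x9a]=0xa4, sp=0x9a
body[0] xor  r2, r1, r2 → r2=0x9f
body[1] mov  r1, r3 → r1=0xa4
body[2] xor  r5, r5, r4 → r5=0xa4
body[3] sub  r3, r0, #61 → r3=0x0d
body[4] add  r3, r4, #3 → r3=0x35
body[5] mov  r0, #0x1b → r0=0x1b
body[6] mov  r5, #0xd6 → r5=0xd6
epilogue: pop r3=0xa4, sp=0x9b
epilogue: pop r1=0x14, sp=0x9c
r0 is caller-saved → body value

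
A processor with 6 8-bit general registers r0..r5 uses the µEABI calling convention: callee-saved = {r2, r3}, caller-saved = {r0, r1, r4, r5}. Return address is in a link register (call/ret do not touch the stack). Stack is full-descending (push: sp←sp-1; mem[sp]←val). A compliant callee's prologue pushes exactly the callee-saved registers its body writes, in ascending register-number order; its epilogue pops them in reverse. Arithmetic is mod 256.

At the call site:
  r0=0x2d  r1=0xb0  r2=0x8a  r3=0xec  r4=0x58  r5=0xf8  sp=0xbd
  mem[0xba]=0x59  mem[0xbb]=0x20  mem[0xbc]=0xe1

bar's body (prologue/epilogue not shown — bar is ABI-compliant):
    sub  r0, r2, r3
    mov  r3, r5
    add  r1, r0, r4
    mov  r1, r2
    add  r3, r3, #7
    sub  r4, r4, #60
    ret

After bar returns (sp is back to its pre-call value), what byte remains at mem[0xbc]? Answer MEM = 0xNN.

MEM = 0xec

prologue: push r3 -> mem[0xbc]=0xec, sp=0xbc
body[0] sub  r0, r2, r3 -> r0=0x9e
body[1] mov  r3, r5 -> r3=0xf8
body[2] add  r1, r0, r4 -> r1=0xf6
body[3] mov  r1, r2 -> r1=0x8a
body[4] add  r3, r3, #7 -> r3=0xff
body[5] sub  r4, r4, #60 -> r4=0x1c
epilogue: pop r3=0xec, sp=0xbd
prologue pushed ['r3'] at ['0xbc']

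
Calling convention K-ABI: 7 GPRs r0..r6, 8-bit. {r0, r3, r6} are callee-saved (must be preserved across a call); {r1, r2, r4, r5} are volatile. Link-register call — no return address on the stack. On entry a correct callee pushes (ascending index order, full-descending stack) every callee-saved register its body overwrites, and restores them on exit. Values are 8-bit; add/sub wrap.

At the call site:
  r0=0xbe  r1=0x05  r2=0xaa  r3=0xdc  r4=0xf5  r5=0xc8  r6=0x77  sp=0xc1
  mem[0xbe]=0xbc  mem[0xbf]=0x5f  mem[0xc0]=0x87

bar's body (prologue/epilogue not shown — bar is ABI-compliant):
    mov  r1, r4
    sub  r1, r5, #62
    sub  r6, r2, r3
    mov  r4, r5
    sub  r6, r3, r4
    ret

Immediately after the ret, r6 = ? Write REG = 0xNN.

REG = 0x77

prologue: push r6 -> mem[0xc0]=0x77, sp=0xc0
body[0] mov  r1, r4 -> r1=0xf5
body[1] sub  r1, r5, #62 -> r1=0x8a
body[2] sub  r6, r2, r3 -> r6=0xce
body[3] mov  r4, r5 -> r4=0xc8
body[4] sub  r6, r3, r4 -> r6=0x14
epilogue: pop r6=0x77, sp=0xc1
r6 is callee-saved -> restored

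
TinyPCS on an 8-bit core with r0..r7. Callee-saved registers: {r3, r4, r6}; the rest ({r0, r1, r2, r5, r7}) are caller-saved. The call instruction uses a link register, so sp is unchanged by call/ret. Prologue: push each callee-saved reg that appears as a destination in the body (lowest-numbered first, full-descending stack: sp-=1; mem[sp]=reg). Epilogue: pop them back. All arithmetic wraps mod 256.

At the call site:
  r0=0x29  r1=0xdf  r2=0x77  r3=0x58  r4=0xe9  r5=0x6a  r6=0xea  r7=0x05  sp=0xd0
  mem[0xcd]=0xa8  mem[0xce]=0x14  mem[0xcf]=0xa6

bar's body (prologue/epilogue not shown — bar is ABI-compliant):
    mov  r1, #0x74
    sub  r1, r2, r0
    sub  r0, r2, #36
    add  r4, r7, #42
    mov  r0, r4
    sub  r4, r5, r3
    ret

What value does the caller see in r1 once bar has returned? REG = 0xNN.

prologue: push r4 -> mem[0xcf]=0xe9, sp=0xcf
body[0] mov  r1, #0x74 -> r1=0x74
body[1] sub  r1, r2, r0 -> r1=0x4e
body[2] sub  r0, r2, #36 -> r0=0x53
body[3] add  r4, r7, #42 -> r4=0x2f
body[4] mov  r0, r4 -> r0=0x2f
body[5] sub  r4, r5, r3 -> r4=0x12
epilogue: pop r4=0xe9, sp=0xd0
r1 is caller-saved -> body value

REG = 0x4e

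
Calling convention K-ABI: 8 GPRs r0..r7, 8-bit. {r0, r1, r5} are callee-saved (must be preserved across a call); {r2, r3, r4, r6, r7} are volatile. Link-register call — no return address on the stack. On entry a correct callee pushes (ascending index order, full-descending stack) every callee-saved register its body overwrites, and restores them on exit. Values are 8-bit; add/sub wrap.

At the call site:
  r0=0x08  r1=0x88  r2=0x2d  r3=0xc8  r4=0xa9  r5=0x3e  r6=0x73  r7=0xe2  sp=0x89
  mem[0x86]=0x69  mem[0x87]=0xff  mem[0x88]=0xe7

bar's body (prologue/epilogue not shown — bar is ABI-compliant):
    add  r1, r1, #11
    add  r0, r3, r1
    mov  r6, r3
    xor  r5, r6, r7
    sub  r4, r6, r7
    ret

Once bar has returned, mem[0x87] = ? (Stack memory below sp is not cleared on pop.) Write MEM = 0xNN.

MEM = 0x88

prologue: push r0 → mem[0x88]=0x08, sp=0x88
prologue: push r1 → mem[0x87]=0x88, sp=0x87
prologue: push r5 → mem[0x86]=0x3e, sp=0x86
body[0] add  r1, r1, #11 → r1=0x93
body[1] add  r0, r3, r1 → r0=0x5b
body[2] mov  r6, r3 → r6=0xc8
body[3] xor  r5, r6, r7 → r5=0x2a
body[4] sub  r4, r6, r7 → r4=0xe6
epilogue: pop r5=0x3e, sp=0x87
epilogue: pop r1=0x88, sp=0x88
epilogue: pop r0=0x08, sp=0x89
prologue pushed ['r0', 'r1', 'r5'] at ['0x88', '0x87', '0x86']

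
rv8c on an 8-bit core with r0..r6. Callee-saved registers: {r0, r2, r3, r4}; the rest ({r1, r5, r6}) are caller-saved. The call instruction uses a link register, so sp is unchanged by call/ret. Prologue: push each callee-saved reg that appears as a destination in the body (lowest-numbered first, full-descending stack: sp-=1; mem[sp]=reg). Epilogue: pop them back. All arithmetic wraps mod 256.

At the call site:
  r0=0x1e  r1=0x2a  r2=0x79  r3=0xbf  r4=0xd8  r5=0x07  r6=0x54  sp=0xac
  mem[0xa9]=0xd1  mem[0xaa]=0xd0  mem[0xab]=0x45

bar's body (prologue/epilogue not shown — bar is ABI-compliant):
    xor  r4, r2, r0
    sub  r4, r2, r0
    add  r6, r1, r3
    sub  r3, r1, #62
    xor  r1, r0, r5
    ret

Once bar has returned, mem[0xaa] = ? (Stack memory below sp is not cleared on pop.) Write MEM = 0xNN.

MEM = 0xd8

prologue: push r3 → mem[0xab]=0xbf, sp=0xab
prologue: push r4 → mem[0xaa]=0xd8, sp=0xaa
body[0] xor  r4, r2, r0 → r4=0x67
body[1] sub  r4, r2, r0 → r4=0x5b
body[2] add  r6, r1, r3 → r6=0xe9
body[3] sub  r3, r1, #62 → r3=0xec
body[4] xor  r1, r0, r5 → r1=0x19
epilogue: pop r4=0xd8, sp=0xab
epilogue: pop r3=0xbf, sp=0xac
prologue pushed ['r3', 'r4'] at ['0xab', '0xaa']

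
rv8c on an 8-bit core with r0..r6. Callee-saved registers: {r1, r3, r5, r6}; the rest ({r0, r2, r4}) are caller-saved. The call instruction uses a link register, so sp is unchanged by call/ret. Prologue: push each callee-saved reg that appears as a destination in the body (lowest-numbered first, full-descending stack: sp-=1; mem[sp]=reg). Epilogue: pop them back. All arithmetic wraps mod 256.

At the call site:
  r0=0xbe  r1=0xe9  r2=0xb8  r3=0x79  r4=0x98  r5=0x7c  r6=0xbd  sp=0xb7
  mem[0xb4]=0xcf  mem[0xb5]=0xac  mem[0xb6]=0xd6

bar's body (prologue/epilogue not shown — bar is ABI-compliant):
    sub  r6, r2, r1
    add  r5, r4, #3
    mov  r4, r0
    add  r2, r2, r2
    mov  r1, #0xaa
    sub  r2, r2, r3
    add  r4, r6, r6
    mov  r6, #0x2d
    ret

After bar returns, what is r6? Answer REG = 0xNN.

REG = 0xbd

prologue: push r1 → mem[0xb6]=0xe9, sp=0xb6
prologue: push r5 → mem[0xb5]=0x7c, sp=0xb5
prologue: push r6 → mem[0xb4]=0xbd, sp=0xb4
body[0] sub  r6, r2, r1 → r6=0xcf
body[1] add  r5, r4, #3 → r5=0x9b
body[2] mov  r4, r0 → r4=0xbe
body[3] add  r2, r2, r2 → r2=0x70
body[4] mov  r1, #0xaa → r1=0xaa
body[5] sub  r2, r2, r3 → r2=0xf7
body[6] add  r4, r6, r6 → r4=0x9e
body[7] mov  r6, #0x2d → r6=0x2d
epilogue: pop r6=0xbd, sp=0xb5
epilogue: pop r5=0x7c, sp=0xb6
epilogue: pop r1=0xe9, sp=0xb7
r6 is callee-saved → restored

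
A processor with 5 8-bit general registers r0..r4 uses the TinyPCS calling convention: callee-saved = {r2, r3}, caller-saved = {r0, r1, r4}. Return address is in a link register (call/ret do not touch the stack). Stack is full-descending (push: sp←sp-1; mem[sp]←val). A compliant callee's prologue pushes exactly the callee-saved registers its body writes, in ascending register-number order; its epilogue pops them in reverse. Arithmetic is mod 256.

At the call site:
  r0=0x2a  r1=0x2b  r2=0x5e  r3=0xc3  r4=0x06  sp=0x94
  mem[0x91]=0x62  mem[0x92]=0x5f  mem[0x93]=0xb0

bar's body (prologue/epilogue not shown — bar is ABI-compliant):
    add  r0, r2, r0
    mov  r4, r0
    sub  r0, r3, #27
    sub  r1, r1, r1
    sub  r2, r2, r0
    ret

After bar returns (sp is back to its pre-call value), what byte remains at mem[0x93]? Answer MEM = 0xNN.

MEM = 0x5e

prologue: push r2 → mem[0x93]=0x5e, sp=0x93
body[0] add  r0, r2, r0 → r0=0x88
body[1] mov  r4, r0 → r4=0x88
body[2] sub  r0, r3, #27 → r0=0xa8
body[3] sub  r1, r1, r1 → r1=0x00
body[4] sub  r2, r2, r0 → r2=0xb6
epilogue: pop r2=0x5e, sp=0x94
prologue pushed ['r2'] at ['0x93']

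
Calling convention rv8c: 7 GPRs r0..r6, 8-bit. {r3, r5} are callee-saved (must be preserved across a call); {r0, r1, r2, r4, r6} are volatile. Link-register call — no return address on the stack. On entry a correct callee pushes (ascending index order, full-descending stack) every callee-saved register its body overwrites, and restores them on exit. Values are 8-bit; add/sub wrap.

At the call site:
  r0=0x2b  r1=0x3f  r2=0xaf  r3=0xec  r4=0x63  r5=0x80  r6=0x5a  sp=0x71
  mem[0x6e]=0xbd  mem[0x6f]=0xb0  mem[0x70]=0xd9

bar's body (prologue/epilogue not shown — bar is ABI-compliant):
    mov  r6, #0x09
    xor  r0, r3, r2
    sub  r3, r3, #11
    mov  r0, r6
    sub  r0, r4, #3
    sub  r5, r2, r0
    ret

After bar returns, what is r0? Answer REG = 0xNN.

prologue: push r3 → mem[0x70]=0xec, sp=0x70
prologue: push r5 → mem[0x6f]=0x80, sp=0x6f
body[0] mov  r6, #0x09 → r6=0x09
body[1] xor  r0, r3, r2 → r0=0x43
body[2] sub  r3, r3, #11 → r3=0xe1
body[3] mov  r0, r6 → r0=0x09
body[4] sub  r0, r4, #3 → r0=0x60
body[5] sub  r5, r2, r0 → r5=0x4f
epilogue: pop r5=0x80, sp=0x70
epilogue: pop r3=0xec, sp=0x71
r0 is caller-saved → body value

REG = 0x60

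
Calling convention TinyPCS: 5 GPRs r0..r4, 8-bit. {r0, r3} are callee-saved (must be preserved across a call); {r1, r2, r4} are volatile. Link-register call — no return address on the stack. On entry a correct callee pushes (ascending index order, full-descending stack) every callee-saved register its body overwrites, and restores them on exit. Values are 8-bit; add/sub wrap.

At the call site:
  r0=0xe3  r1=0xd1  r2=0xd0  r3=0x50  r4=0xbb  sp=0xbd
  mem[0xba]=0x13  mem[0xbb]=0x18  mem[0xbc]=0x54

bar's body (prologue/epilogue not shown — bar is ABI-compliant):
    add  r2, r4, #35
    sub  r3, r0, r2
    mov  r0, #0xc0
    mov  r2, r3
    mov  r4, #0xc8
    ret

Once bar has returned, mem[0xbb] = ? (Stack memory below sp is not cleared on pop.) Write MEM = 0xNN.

MEM = 0x50

prologue: push r0 -> mem[0xbc]=0xe3, sp=0xbc
prologue: push r3 -> mem[0xbb]=0x50, sp=0xbb
body[0] add  r2, r4, #35 -> r2=0xde
body[1] sub  r3, r0, r2 -> r3=0x05
body[2] mov  r0, #0xc0 -> r0=0xc0
body[3] mov  r2, r3 -> r2=0x05
body[4] mov  r4, #0xc8 -> r4=0xc8
epilogue: pop r3=0x50, sp=0xbc
epilogue: pop r0=0xe3, sp=0xbd
prologue pushed ['r0', 'r3'] at ['0xbc', '0xbb']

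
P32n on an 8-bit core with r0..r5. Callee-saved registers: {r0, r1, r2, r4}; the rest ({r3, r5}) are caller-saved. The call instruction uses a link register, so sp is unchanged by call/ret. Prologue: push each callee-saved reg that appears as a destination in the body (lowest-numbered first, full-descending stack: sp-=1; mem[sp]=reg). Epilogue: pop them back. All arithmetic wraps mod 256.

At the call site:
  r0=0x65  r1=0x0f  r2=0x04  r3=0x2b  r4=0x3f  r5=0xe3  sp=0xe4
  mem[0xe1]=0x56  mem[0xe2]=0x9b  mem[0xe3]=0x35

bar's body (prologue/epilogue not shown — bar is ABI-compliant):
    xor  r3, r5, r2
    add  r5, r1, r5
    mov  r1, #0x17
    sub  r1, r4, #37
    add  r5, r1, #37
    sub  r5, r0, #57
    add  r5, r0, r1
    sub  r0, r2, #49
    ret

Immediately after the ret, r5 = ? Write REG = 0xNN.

prologue: push r0 -> mem[0xe3]=0x65, sp=0xe3
prologue: push r1 -> mem[0xe2]=0x0f, sp=0xe2
body[0] xor  r3, r5, r2 -> r3=0xe7
body[1] add  r5, r1, r5 -> r5=0xf2
body[2] mov  r1, #0x17 -> r1=0x17
body[3] sub  r1, r4, #37 -> r1=0x1a
body[4] add  r5, r1, #37 -> r5=0x3f
body[5] sub  r5, r0, #57 -> r5=0x2c
body[6] add  r5, r0, r1 -> r5=0x7f
body[7] sub  r0, r2, #49 -> r0=0xd3
epilogue: pop r1=0x0f, sp=0xe3
epilogue: pop r0=0x65, sp=0xe4
r5 is caller-saved -> body value

REG = 0x7f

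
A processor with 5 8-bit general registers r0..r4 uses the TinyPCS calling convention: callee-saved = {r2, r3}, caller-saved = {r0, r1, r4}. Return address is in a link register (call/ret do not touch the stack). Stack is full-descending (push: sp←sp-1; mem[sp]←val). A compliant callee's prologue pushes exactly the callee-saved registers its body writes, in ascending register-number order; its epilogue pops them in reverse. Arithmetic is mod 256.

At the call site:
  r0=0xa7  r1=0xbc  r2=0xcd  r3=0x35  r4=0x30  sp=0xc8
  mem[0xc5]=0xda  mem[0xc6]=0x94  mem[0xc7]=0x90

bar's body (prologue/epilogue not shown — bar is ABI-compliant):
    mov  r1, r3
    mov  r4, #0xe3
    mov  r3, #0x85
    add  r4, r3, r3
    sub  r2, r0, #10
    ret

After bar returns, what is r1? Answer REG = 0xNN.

prologue: push r2 → mem[0xc7]=0xcd, sp=0xc7
prologue: push r3 → mem[0xc6]=0x35, sp=0xc6
body[0] mov  r1, r3 → r1=0x35
body[1] mov  r4, #0xe3 → r4=0xe3
body[2] mov  r3, #0x85 → r3=0x85
body[3] add  r4, r3, r3 → r4=0x0a
body[4] sub  r2, r0, #10 → r2=0x9d
epilogue: pop r3=0x35, sp=0xc7
epilogue: pop r2=0xcd, sp=0xc8
r1 is caller-saved → body value

REG = 0x35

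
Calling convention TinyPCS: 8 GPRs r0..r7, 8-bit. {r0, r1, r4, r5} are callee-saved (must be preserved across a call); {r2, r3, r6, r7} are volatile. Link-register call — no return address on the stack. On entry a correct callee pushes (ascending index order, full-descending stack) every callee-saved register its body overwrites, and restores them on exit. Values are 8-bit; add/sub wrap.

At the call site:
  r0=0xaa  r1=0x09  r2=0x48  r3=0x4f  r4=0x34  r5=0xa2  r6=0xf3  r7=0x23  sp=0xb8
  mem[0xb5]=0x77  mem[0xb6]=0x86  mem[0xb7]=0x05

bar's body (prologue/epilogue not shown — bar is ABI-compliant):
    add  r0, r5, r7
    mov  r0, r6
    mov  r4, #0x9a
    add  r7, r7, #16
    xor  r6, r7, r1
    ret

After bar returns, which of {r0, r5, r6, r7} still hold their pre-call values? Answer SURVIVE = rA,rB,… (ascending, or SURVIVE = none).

prologue: push r0 -> mem[0xb7]=0xaa, sp=0xb7
prologue: push r4 -> mem[0xb6]=0x34, sp=0xb6
body[0] add  r0, r5, r7 -> r0=0xc5
body[1] mov  r0, r6 -> r0=0xf3
body[2] mov  r4, #0x9a -> r4=0x9a
body[3] add  r7, r7, #16 -> r7=0x33
body[4] xor  r6, r7, r1 -> r6=0x3a
epilogue: pop r4=0x34, sp=0xb7
epilogue: pop r0=0xaa, sp=0xb8
r0: callee-saved, written=True
r5: callee-saved, written=False
r6: caller-saved, written=True
r7: caller-saved, written=True

SURVIVE = r0,r5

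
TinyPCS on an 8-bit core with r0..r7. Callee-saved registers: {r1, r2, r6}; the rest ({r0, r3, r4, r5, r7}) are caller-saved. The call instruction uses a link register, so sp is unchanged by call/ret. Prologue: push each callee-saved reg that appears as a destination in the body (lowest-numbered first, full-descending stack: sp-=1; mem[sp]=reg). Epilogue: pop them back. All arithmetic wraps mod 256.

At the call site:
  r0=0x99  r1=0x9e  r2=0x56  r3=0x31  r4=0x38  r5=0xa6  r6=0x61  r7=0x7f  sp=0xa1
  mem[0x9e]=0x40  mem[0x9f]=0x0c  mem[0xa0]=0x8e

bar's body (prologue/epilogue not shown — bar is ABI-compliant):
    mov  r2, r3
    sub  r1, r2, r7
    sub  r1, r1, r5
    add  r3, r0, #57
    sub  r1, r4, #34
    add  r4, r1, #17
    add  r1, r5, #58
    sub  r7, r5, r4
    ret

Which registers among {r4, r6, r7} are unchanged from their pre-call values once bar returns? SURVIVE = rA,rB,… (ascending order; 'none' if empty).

SURVIVE = r6,r7

prologue: push r1 -> mem[0xa0]=0x9e, sp=0xa0
prologue: push r2 -> mem[0x9f]=0x56, sp=0x9f
body[0] mov  r2, r3 -> r2=0x31
body[1] sub  r1, r2, r7 -> r1=0xb2
body[2] sub  r1, r1, r5 -> r1=0x0c
body[3] add  r3, r0, #57 -> r3=0xd2
body[4] sub  r1, r4, #34 -> r1=0x16
body[5] add  r4, r1, #17 -> r4=0x27
body[6] add  r1, r5, #58 -> r1=0xe0
body[7] sub  r7, r5, r4 -> r7=0x7f
epilogue: pop r2=0x56, sp=0xa0
epilogue: pop r1=0x9e, sp=0xa1
r4: caller-saved, written=True
r6: callee-saved, written=False
r7: caller-saved, written=True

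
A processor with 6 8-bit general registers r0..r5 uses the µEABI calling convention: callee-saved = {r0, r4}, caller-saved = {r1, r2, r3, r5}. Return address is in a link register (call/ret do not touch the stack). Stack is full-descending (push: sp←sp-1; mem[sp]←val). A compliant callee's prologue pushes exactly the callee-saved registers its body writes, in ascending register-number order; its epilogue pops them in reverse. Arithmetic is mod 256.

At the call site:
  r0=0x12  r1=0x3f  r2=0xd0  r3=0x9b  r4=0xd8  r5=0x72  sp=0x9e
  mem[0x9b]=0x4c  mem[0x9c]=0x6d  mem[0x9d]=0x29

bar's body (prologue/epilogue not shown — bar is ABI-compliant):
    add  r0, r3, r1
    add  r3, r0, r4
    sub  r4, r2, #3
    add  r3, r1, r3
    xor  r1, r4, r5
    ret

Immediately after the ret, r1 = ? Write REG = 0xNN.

prologue: push r0 -> mem[0x9d]=0x12, sp=0x9d
prologue: push r4 -> mem[0x9c]=0xd8, sp=0x9c
body[0] add  r0, r3, r1 -> r0=0xda
body[1] add  r3, r0, r4 -> r3=0xb2
body[2] sub  r4, r2, #3 -> r4=0xcd
body[3] add  r3, r1, r3 -> r3=0xf1
body[4] xor  r1, r4, r5 -> r1=0xbf
epilogue: pop r4=0xd8, sp=0x9d
epilogue: pop r0=0x12, sp=0x9e
r1 is caller-saved -> body value

REG = 0xbf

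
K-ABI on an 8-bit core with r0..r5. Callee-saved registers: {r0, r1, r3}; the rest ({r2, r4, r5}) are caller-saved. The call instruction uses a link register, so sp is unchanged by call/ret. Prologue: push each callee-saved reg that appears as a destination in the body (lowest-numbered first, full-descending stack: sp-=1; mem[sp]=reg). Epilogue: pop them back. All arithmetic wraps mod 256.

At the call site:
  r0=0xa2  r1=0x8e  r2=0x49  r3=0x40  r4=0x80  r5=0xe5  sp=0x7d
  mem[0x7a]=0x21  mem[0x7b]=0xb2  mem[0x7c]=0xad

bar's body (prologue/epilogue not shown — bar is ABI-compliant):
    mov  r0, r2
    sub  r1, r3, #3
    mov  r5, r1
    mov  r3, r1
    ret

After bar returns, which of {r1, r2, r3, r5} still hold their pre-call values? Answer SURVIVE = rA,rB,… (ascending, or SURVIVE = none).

prologue: push r0 -> mem[0x7c]=0xa2, sp=0x7c
prologue: push r1 -> mem[0x7b]=0x8e, sp=0x7b
prologue: push r3 -> mem[0x7a]=0x40, sp=0x7a
body[0] mov  r0, r2 -> r0=0x49
body[1] sub  r1, r3, #3 -> r1=0x3d
body[2] mov  r5, r1 -> r5=0x3d
body[3] mov  r3, r1 -> r3=0x3d
epilogue: pop r3=0x40, sp=0x7b
epilogue: pop r1=0x8e, sp=0x7c
epilogue: pop r0=0xa2, sp=0x7d
r1: callee-saved, written=True
r2: caller-saved, written=False
r3: callee-saved, written=True
r5: caller-saved, written=True

SURVIVE = r1,r2,r3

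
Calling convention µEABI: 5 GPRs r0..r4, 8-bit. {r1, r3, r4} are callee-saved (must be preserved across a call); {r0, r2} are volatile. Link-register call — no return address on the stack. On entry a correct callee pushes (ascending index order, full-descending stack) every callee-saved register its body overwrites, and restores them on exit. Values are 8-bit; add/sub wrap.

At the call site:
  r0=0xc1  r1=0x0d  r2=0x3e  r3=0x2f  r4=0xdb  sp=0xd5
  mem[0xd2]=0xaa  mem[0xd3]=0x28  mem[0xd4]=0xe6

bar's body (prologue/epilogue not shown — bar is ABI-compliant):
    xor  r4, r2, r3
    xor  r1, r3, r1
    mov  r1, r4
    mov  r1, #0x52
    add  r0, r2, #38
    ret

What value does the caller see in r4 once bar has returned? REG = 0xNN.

REG = 0xdb

prologue: push r1 → mem[0xd4]=0x0d, sp=0xd4
prologue: push r4 → mem[0xd3]=0xdb, sp=0xd3
body[0] xor  r4, r2, r3 → r4=0x11
body[1] xor  r1, r3, r1 → r1=0x22
body[2] mov  r1, r4 → r1=0x11
body[3] mov  r1, #0x52 → r1=0x52
body[4] add  r0, r2, #38 → r0=0x64
epilogue: pop r4=0xdb, sp=0xd4
epilogue: pop r1=0x0d, sp=0xd5
r4 is callee-saved → restored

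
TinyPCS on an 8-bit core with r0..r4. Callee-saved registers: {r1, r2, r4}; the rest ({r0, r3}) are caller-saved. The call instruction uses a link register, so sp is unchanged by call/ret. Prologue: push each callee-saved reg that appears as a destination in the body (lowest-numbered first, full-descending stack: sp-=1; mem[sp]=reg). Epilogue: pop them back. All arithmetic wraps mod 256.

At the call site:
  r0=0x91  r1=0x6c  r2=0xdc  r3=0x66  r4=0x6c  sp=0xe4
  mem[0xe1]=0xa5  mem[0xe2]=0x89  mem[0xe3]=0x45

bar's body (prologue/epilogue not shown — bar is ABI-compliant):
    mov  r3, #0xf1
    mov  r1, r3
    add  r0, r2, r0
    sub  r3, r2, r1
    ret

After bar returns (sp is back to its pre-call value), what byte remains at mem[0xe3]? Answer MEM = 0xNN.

prologue: push r1 -> mem[0xe3]=0x6c, sp=0xe3
body[0] mov  r3, #0xf1 -> r3=0xf1
body[1] mov  r1, r3 -> r1=0xf1
body[2] add  r0, r2, r0 -> r0=0x6d
body[3] sub  r3, r2, r1 -> r3=0xeb
epilogue: pop r1=0x6c, sp=0xe4
prologue pushed ['r1'] at ['0xe3']

MEM = 0x6c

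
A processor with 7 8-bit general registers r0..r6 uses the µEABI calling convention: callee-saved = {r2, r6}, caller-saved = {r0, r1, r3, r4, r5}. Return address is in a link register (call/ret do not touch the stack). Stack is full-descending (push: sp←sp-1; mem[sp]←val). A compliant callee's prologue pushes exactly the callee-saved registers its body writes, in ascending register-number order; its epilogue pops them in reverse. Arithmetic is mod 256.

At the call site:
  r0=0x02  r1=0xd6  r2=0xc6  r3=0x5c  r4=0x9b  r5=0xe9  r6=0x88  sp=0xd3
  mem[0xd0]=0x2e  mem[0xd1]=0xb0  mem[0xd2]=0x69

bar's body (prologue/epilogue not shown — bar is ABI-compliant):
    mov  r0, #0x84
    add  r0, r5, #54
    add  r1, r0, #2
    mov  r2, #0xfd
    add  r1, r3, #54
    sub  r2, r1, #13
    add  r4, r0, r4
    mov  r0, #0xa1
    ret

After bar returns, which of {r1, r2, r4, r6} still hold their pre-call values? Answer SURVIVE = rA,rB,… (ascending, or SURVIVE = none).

SURVIVE = r2,r6

prologue: push r2 -> mem[0xd2]=0xc6, sp=0xd2
body[0] mov  r0, #0x84 -> r0=0x84
body[1] add  r0, r5, #54 -> r0=0x1f
body[2] add  r1, r0, #2 -> r1=0x21
body[3] mov  r2, #0xfd -> r2=0xfd
body[4] add  r1, r3, #54 -> r1=0x92
body[5] sub  r2, r1, #13 -> r2=0x85
body[6] add  r4, r0, r4 -> r4=0xba
body[7] mov  r0, #0xa1 -> r0=0xa1
epilogue: pop r2=0xc6, sp=0xd3
r1: caller-saved, written=True
r2: callee-saved, written=True
r4: caller-saved, written=True
r6: callee-saved, written=False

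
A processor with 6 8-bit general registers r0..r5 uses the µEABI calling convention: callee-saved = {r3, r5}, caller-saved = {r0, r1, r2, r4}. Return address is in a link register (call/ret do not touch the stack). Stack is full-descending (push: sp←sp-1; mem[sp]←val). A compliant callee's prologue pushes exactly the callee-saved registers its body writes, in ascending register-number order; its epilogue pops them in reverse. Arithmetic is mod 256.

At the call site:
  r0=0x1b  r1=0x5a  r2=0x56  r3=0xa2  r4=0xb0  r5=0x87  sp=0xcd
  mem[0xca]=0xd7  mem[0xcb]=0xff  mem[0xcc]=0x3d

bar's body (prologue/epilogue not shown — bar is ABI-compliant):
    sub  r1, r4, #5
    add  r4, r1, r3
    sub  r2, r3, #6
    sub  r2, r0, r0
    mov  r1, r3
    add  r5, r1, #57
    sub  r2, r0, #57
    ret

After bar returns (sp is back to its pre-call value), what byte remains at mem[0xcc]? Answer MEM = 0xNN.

MEM = 0x87

prologue: push r5 -> mem[0xcc]=0x87, sp=0xcc
body[0] sub  r1, r4, #5 -> r1=0xab
body[1] add  r4, r1, r3 -> r4=0x4d
body[2] sub  r2, r3, #6 -> r2=0x9c
body[3] sub  r2, r0, r0 -> r2=0x00
body[4] mov  r1, r3 -> r1=0xa2
body[5] add  r5, r1, #57 -> r5=0xdb
body[6] sub  r2, r0, #57 -> r2=0xe2
epilogue: pop r5=0x87, sp=0xcd
prologue pushed ['r5'] at ['0xcc']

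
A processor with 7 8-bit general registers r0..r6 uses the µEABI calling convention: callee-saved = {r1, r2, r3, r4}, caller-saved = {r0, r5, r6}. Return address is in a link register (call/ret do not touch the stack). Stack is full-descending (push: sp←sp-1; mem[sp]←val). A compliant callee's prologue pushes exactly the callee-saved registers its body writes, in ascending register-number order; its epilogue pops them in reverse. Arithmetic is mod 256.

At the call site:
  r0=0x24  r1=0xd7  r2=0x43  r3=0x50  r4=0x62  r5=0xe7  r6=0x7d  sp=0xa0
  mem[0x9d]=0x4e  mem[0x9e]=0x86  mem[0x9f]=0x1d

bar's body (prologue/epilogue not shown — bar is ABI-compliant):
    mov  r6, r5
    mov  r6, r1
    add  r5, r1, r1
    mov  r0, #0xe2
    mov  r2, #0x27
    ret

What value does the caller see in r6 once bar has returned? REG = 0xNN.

REG = 0xd7

prologue: push r2 -> mem[0x9f]=0x43, sp=0x9f
body[0] mov  r6, r5 -> r6=0xe7
body[1] mov  r6, r1 -> r6=0xd7
body[2] add  r5, r1, r1 -> r5=0xae
body[3] mov  r0, #0xe2 -> r0=0xe2
body[4] mov  r2, #0x27 -> r2=0x27
epilogue: pop r2=0x43, sp=0xa0
r6 is caller-saved -> body value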